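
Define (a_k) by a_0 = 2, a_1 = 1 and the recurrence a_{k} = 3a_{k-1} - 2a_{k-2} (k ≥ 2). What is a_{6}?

-61

The ordinary generating function has denominator 1 - 3y + 2y^2.
Iterating the recurrence: a_0,…,a_{6} = 2, 1, -1, -5, -13, -29, -61.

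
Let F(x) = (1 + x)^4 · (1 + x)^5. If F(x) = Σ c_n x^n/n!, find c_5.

The EGF product rule gives c_5 = Σ_{k_1+k_2=5} C(5; k_1,k_2) · ∏ g_i(k_i), where (1+x)^4 gives the falling factorial (4)_k; (1+x)^5 gives the falling factorial (5)_k.
g_1(k) for k = 0…5: 1, 4, 12, 24, 24, 0.
g_2(k) for k = 0…5: 1, 5, 20, 60, 120, 120.
c_5 = Σ_k C(5,k)·g_1(k)·g_2(5−k) = 1·1·120 + 5·4·120 + 10·12·60 + 10·24·20 + 5·24·5 = 120 + 2400 + 7200 + 4800 + 600 = 15120.

15120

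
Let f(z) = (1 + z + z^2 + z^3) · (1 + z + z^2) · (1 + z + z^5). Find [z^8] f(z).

3

(1 + z + z^2 + z^3) has coefficients 1,1,1,1 for degrees 0…3.
(1 + z + z^2) has coefficients 1,1,1,0,0,0,0,0,0 for degrees 0…8.
Finally multiplying by (1 + z + z^5), the product of all factors after the first has coefficients 1,2,2,1,0,1,1,1,0 for degrees 0…8.
[z^8] = 1·0 + 1·1 + 1·1 + 1·1 = 3.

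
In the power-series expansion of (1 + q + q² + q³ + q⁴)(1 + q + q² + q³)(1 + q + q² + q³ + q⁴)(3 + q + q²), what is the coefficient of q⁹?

42

(1 + q + q² + q³ + q⁴) has coefficients 1,1,1,1,1 for degrees 0…4.
(1 + q + q² + q³) has coefficients 1,1,1,1,0,0,0,0,0,0 for degrees 0…9.
Multiplying by (1 + q + q² + q³ + q⁴) gives running coefficients 1,2,3,4,4,3,2,1,0,0 for degrees 0…9.
Finally multiplying by (3 + q + q²), the product of all factors after the first has coefficients 3,7,12,17,19,17,13,8,3,1 for degrees 0…9.
[q⁹] = 1·1 + 1·3 + 1·8 + 1·13 + 1·17 = 42.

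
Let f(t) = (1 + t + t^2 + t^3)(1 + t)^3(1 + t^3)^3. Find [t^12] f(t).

(1 + t + t^2 + t^3) has coefficients 1,1,1,1 for degrees 0…3.
(1 + t)^3 has coefficients 1,3,3,1,0,0,0,0,0,0,0,0,0 for degrees 0…12.
Finally multiplying by (1 + t^3)^3, the product of all factors after the first has coefficients 1,3,3,4,9,9,6,9,9,4,3,3,1 for degrees 0…12.
[t^12] = 1·1 + 1·3 + 1·3 + 1·4 = 11.

11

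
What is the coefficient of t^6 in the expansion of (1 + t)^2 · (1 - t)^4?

1

(1 + t)^2 has coefficients 1,2,1 for degrees 0…2.
(1 - t)^4 has coefficients 1,-4,6,-4,1,0,0 for degrees 0…6.
[t^6] = 1·0 + 2·0 + 1·1 = 1.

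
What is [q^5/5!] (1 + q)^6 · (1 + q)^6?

The EGF product rule gives c_5 = Σ_{k_1+k_2=5} C(5; k_1,k_2) · ∏ g_i(k_i), where (1+q)^6 gives the falling factorial (6)_k; (1+q)^6 gives the falling factorial (6)_k.
g_1(k) for k = 0…5: 1, 6, 30, 120, 360, 720.
g_2(k) for k = 0…5: 1, 6, 30, 120, 360, 720.
c_5 = Σ_k C(5,k)·g_1(k)·g_2(5−k) = 1·1·720 + 5·6·360 + 10·30·120 + 10·120·30 + 5·360·6 + 1·720·1 = 720 + 10800 + 36000 + 36000 + 10800 + 720 = 95040.

95040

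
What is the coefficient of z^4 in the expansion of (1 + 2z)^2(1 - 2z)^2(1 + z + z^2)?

(1 + 2z)^2 has coefficients 1,4,4 for degrees 0…2.
(1 - 2z)^2 has coefficients 1,-4,4,0,0 for degrees 0…4.
Finally multiplying by (1 + z + z^2), the product of all factors after the first has coefficients 1,-3,1,0,4 for degrees 0…4.
[z^4] = 1·4 + 4·0 + 4·1 = 8.

8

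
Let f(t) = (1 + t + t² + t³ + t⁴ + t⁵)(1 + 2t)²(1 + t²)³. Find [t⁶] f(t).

63

(1 + t + t² + t³ + t⁴ + t⁵) has coefficients 1,1,1,1,1,1 for degrees 0…5.
(1 + 2t)² has coefficients 1,4,4,0,0,0,0 for degrees 0…6.
Finally multiplying by (1 + t²)³, the product of all factors after the first has coefficients 1,4,7,12,15,12,13 for degrees 0…6.
[t⁶] = 1·13 + 1·12 + 1·15 + 1·12 + 1·7 + 1·4 = 63.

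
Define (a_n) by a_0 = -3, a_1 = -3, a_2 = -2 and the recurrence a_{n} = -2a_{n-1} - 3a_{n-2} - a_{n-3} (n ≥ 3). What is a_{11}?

51

The ordinary generating function has denominator 1 + 2z + 3z^2 + z^3.
Iterating the recurrence: a_0,…,a_{11} = -3, -3, -2, 16, -23, 0, 53, -83, 7, 182, -302, 51.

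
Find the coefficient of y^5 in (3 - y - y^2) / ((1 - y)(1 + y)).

The denominator gives the recurrence a_n = a_(n−2) for n ≥ 3; the numerator fixes a_0 = 3, a_1 = -1, a_2 = 2.
Iterating: 3, -1, 2, -1, 2, -1, so a_5 = -1.

-1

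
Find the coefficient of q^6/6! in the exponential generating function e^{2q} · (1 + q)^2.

928

The EGF product rule gives c_6 = Σ_{k_1+k_2=6} C(6; k_1,k_2) · ∏ g_i(k_i), where e^{2q} gives (2)^k; (1+q)^2 gives the falling factorial (2)_k.
g_1(k) for k = 0…6: 1, 2, 4, 8, 16, 32, 64.
g_2(k) for k = 0…6: 1, 2, 2, 0, 0, 0, 0.
c_6 = Σ_k C(6,k)·g_1(k)·g_2(6−k) = 15·16·2 + 6·32·2 + 1·64·1 = 480 + 384 + 64 = 928.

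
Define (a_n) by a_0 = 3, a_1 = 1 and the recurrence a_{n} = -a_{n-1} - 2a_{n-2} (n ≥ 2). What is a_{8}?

The ordinary generating function has denominator 1 + t + 2t^2.
Iterating the recurrence: a_0,…,a_{8} = 3, 1, -7, 5, 9, -19, 1, 37, -39.

-39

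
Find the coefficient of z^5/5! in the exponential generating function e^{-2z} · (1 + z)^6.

-32

The EGF product rule gives c_5 = Σ_{k_1+k_2=5} C(5; k_1,k_2) · ∏ g_i(k_i), where e^{-2z} gives (-2)^k; (1+z)^6 gives the falling factorial (6)_k.
g_1(k) for k = 0…5: 1, -2, 4, -8, 16, -32.
g_2(k) for k = 0…5: 1, 6, 30, 120, 360, 720.
c_5 = Σ_k C(5,k)·g_1(k)·g_2(5−k) = 1·1·720 + 5·(-2)·360 + 10·4·120 + 10·(-8)·30 + 5·16·6 + 1·(-32)·1 = 720 − 3600 + 4800 − 2400 + 480 − 32 = -32.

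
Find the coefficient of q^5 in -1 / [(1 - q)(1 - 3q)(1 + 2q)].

The denominator gives the recurrence a_n = 2a_(n−1) + 5a_(n−2) − 6a_(n−3) for n ≥ 3; the numerator fixes a_0 = -1, a_1 = -2, a_2 = -9.
Iterating: -1, -2, -9, -22, -77, -210, so a_5 = -210.

-210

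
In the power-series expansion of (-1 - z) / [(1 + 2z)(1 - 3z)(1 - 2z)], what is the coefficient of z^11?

Partial fractions give a closed form: a_n = (-1/10)·(-2)^n + (-12/5)·3^n + (3/2)·2^n.
At n = 11: a_11 = -421876.

-421876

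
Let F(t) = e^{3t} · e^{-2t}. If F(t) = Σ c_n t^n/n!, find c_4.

1

The EGF product rule gives c_4 = Σ_{k_1+k_2=4} C(4; k_1,k_2) · ∏ g_i(k_i), where e^{3t} gives (3)^k; e^{-2t} gives (-2)^k.
g_1(k) for k = 0…4: 1, 3, 9, 27, 81.
g_2(k) for k = 0…4: 1, -2, 4, -8, 16.
c_4 = Σ_k C(4,k)·g_1(k)·g_2(4−k) = 1·1·16 + 4·3·(-8) + 6·9·4 + 4·27·(-2) + 1·81·1 = 16 − 96 + 216 − 216 + 81 = 1.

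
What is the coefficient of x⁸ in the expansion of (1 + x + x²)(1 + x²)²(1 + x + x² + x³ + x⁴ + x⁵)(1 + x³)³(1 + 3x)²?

(1 + x + x²) has coefficients 1,1,1 for degrees 0…2.
(1 + x²)² has coefficients 1,0,2,0,1,0,0,0,0 for degrees 0…8.
Multiplying by (1 + x + x² + x³ + x⁴ + x⁵) gives running coefficients 1,1,3,3,4,4,3,3,1 for degrees 0…8.
Multiplying by (1 + x³)³ gives running coefficients 1,1,3,6,7,13,15,18,22 for degrees 0…8.
Finally multiplying by (1 + 3x)², the product of all factors after the first has coefficients 1,7,18,33,70,109,156,225,265 for degrees 0…8.
[x⁸] = 1·265 + 1·225 + 1·156 = 646.

646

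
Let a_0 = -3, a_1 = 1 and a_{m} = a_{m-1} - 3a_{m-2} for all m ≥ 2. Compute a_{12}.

2437

The ordinary generating function has denominator 1 - z + 3z^2.
Iterating the recurrence: a_0,…,a_{12} = -3, 1, 10, 7, -23, -44, 25, 157, 82, -389, -635, 532, 2437.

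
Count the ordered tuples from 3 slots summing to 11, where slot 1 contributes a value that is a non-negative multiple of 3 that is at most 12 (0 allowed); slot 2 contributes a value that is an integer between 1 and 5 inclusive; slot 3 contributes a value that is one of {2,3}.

The generating function for the choices is (1 + z³ + z⁶ + z⁹ + z¹²)·(z + z² + z³ + z⁴ + z⁵)·(z² + z³); the count is [z¹¹].
(1 + z³ + z⁶ + z⁹ + z¹²) has coefficients 1,0,0,1,0,0,1,0,0,1,0,0 for degrees 0…11.
(z + z² + z³ + z⁴ + z⁵) has coefficients 0,1,1,1,1,1,0,0,0,0,0,0 for degrees 0…11.
Finally multiplying by (z² + z³), the product of all factors after the first has coefficients 0,0,0,1,2,2,2,2,1,0,0,0 for degrees 0…11.
[z¹¹] = 1·0 + 1·1 + 1·2 + 1·0 = 3.

3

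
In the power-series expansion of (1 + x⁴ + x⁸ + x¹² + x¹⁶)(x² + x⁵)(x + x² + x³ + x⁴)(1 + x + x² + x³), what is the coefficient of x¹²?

8

(1 + x⁴ + x⁸ + x¹² + x¹⁶) has coefficients 1,0,0,0,1,0,0,0,1,0,0,0,1 for degrees 0…12.
(x² + x⁵) has coefficients 0,0,1,0,0,1,0,0,0,0,0,0,0 for degrees 0…12.
Multiplying by (x + x² + x³ + x⁴) gives running coefficients 0,0,0,1,1,1,2,1,1,1,0,0,0 for degrees 0…12.
Finally multiplying by (1 + x + x² + x³), the product of all factors after the first has coefficients 0,0,0,1,2,3,5,5,5,5,3,2,1 for degrees 0…12.
[x¹²] = 1·1 + 1·5 + 1·2 + 1·0 = 8.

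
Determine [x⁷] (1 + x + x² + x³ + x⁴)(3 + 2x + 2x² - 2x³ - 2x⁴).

(1 + x + x² + x³ + x⁴) has coefficients 1,1,1,1,1 for degrees 0…4.
(3 + 2x + 2x² - 2x³ - 2x⁴) has coefficients 3,2,2,-2,-2,0,0,0 for degrees 0…7.
[x⁷] = 1·0 + 1·0 + 1·0 + 1·(-2) + 1·(-2) = -4.

-4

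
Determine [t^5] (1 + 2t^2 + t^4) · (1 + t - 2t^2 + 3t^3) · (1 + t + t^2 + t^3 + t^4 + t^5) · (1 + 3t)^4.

(1 + 2t^2 + t^4) has coefficients 1,0,2,0,1 for degrees 0…4.
(1 + t - 2t^2 + 3t^3) has coefficients 1,1,-2,3,0,0 for degrees 0…5.
Multiplying by (1 + t + t^2 + t^3 + t^4 + t^5) gives running coefficients 1,2,0,3,3,3 for degrees 0…5.
Finally multiplying by (1 + 3t)^4, the product of all factors after the first has coefficients 1,14,78,219,336,363 for degrees 0…5.
[t^5] = 1·363 + 2·219 + 1·14 = 815.

815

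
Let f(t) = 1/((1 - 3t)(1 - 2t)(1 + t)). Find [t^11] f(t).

395850

Partial fractions give a closed form: a_n = (9/4)·3^n + (-4/3)·2^n + (1/12)·(-1)^n.
At n = 11: a_11 = 395850.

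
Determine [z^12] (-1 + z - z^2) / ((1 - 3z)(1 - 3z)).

The denominator gives the recurrence a_n = 6a_(n−1) − 9a_(n−2) for n ≥ 3; the numerator fixes a_0 = -1, a_1 = -5, a_2 = -22.
Iterating: -1, -5, -22, -87, -324, -1161, -4050, -13851, -46656, -155277, -511758, -1673055, -5432508, so a_12 = -5432508.

-5432508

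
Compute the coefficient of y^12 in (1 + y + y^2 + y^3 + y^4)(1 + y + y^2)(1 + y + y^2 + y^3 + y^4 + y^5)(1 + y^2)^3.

(1 + y + y^2 + y^3 + y^4) has coefficients 1,1,1,1,1 for degrees 0…4.
(1 + y + y^2) has coefficients 1,1,1,0,0,0,0,0,0,0,0,0,0 for degrees 0…12.
Multiplying by (1 + y + y^2 + y^3 + y^4 + y^5) gives running coefficients 1,2,3,3,3,3,2,1,0,0,0,0,0 for degrees 0…12.
Finally multiplying by (1 + y^2)^3, the product of all factors after the first has coefficients 1,2,6,9,15,18,21,21,18,15,9,6,2 for degrees 0…12.
[y^12] = 1·2 + 1·6 + 1·9 + 1·15 + 1·18 = 50.

50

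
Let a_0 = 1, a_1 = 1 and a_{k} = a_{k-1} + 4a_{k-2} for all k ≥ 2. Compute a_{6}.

181

The ordinary generating function has denominator 1 - x - 4x^2.
Iterating the recurrence: a_0,…,a_{6} = 1, 1, 5, 9, 29, 65, 181.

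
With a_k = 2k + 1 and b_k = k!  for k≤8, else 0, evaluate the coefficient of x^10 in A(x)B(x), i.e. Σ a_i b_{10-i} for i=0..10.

This is [x^10] in the product of the two ordinary generating functions.
Σ = 1·0 + 3·0 + 5·40320 + 7·5040 + 9·720 + 11·120 + 13·24 + 15·6 + 17·2 + 19·1 + 21·1 = 245156.

245156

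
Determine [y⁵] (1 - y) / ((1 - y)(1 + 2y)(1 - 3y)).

133

Partial fractions give a closed form: a_n = (2/5)·(-2)^n + (3/5)·3^n.
At n = 5: a_5 = 133.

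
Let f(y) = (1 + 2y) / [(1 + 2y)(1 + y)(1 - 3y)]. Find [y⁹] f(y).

14762

The denominator gives the recurrence a_n = 7a_(n−2) + 6a_(n−3) for n ≥ 3; the numerator fixes a_0 = 1, a_1 = 2, a_2 = 7.
Iterating: 1, 2, 7, 20, 61, 182, 547, 1640, 4921, 14762, so a_9 = 14762.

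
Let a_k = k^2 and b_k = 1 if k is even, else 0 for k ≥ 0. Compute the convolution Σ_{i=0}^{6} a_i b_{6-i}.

This is [x^6] in the product of the two ordinary generating functions.
Σ = 0·1 + 1·0 + 4·1 + 9·0 + 16·1 + 25·0 + 36·1 = 56.

56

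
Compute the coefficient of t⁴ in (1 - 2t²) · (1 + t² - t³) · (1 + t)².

-5

(1 - 2t²) has coefficients 1,0,-2 for degrees 0…2.
(1 + t² - t³) has coefficients 1,0,1,-1,0 for degrees 0…4.
Finally multiplying by (1 + t)², the product of all factors after the first has coefficients 1,2,2,1,-1 for degrees 0…4.
[t⁴] = 1·(-1) − 2·2 = -5.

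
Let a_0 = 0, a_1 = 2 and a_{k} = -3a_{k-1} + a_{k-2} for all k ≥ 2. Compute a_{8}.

The ordinary generating function has denominator 1 + 3y - y^2.
Iterating the recurrence: a_0,…,a_{8} = 0, 2, -6, 20, -66, 218, -720, 2378, -7854.

-7854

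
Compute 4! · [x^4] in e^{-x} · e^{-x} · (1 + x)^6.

-56

The EGF product rule gives c_4 = Σ_{k_1+k_2+k_3=4} C(4; k_1,k_2,k_3) · ∏ g_i(k_i), where e^{-x} gives (-1)^k; e^{-x} gives (-1)^k; (1+x)^6 gives the falling factorial (6)_k.
g_1(k) for k = 0…4: 1, -1, 1, -1, 1.
g_2(k) for k = 0…4: 1, -1, 1, -1, 1.
g_3(k) for k = 0…4: 1, 6, 30, 120, 360.
First combine the last two factors: h(k) = Σ_j C(k,j)·g_2(j)·g_3(k−j) for k = 0…4: 1, 5, 19, 47, 37.
c_4 = Σ_k C(4,k)·g_1(k)·h(4−k) = 1·1·37 + 4·(-1)·47 + 6·1·19 + 4·(-1)·5 + 1·1·1 = 37 − 188 + 114 − 20 + 1 = -56.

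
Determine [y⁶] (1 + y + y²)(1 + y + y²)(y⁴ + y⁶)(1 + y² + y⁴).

(1 + y + y²) has coefficients 1,1,1 for degrees 0…2.
(1 + y + y²) has coefficients 1,1,1,0,0,0,0 for degrees 0…6.
Multiplying by (y⁴ + y⁶) gives running coefficients 0,0,0,0,1,1,2 for degrees 0…6.
Finally multiplying by (1 + y² + y⁴), the product of all factors after the first has coefficients 0,0,0,0,1,1,3 for degrees 0…6.
[y⁶] = 1·3 + 1·1 + 1·1 = 5.

5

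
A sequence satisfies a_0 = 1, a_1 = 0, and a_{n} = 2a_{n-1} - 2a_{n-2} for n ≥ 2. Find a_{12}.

The ordinary generating function has denominator 1 - 2t + 2t^2.
Iterating the recurrence: a_0,…,a_{12} = 1, 0, -2, -4, -4, 0, 8, 16, 16, 0, -32, -64, -64.

-64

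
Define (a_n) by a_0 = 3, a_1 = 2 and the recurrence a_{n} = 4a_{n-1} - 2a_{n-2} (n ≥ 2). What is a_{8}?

1584

The ordinary generating function has denominator 1 - 4y + 2y^2.
Iterating the recurrence: a_0,…,a_{8} = 3, 2, 2, 4, 12, 40, 136, 464, 1584.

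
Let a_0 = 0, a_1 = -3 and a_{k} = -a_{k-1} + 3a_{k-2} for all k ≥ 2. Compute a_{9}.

-1524

The ordinary generating function has denominator 1 + q - 3q^2.
Iterating the recurrence: a_0,…,a_{9} = 0, -3, 3, -12, 21, -57, 120, -291, 651, -1524.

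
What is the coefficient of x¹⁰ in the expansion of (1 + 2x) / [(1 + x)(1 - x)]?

1

Partial fractions give a closed form: a_n = (-1/2)·(-1)^n + (3/2)·1^n.
At n = 10: a_10 = 1.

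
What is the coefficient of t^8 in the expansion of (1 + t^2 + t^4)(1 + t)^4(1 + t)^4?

(1 + t^2 + t^4) has coefficients 1,0,1,0,1 for degrees 0…4.
(1 + t)^4 has coefficients 1,4,6,4,1,0,0,0,0 for degrees 0…8.
Finally multiplying by (1 + t)^4, the product of all factors after the first has coefficients 1,8,28,56,70,56,28,8,1 for degrees 0…8.
[t^8] = 1·1 + 1·28 + 1·70 = 99.

99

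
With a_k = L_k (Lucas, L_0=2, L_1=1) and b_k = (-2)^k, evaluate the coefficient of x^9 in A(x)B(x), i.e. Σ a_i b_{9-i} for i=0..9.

The convolution is the t^9 coefficient of A(t)B(t).
Σ = 2·(-512) + 1·256 + 3·(-128) + 4·64 + 7·(-32) + 11·16 + 18·(-8) + 29·4 + 47·(-2) + 76·1 = -990.

-990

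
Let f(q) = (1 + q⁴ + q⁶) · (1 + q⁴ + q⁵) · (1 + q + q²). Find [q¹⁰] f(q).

(1 + q⁴ + q⁶) has coefficients 1,0,0,0,1,0,1 for degrees 0…6.
(1 + q⁴ + q⁵) has coefficients 1,0,0,0,1,1,0,0,0,0,0 for degrees 0…10.
Finally multiplying by (1 + q + q²), the product of all factors after the first has coefficients 1,1,1,0,1,2,2,1,0,0,0 for degrees 0…10.
[q¹⁰] = 1·0 + 1·2 + 1·1 = 3.

3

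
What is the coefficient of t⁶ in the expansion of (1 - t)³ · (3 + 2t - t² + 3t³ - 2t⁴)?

-9

(1 - t)³ has coefficients 1,-3,3,-1 for degrees 0…3.
(3 + 2t - t² + 3t³ - 2t⁴) has coefficients 3,2,-1,3,-2,0,0 for degrees 0…6.
[t⁶] = 1·0 − 3·0 + 3·(-2) − 1·3 = -9.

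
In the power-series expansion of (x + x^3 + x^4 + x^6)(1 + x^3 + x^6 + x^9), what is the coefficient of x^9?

2

(x + x^3 + x^4 + x^6) has coefficients 0,1,0,1,1,0,1 for degrees 0…6.
(1 + x^3 + x^6 + x^9) has coefficients 1,0,0,1,0,0,1,0,0,1 for degrees 0…9.
[x^9] = 1·0 + 1·1 + 1·0 + 1·1 = 2.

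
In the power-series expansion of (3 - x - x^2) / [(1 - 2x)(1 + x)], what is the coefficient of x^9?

The denominator gives the recurrence a_n = a_(n−1) + 2a_(n−2) for n ≥ 3; the numerator fixes a_0 = 3, a_1 = 2, a_2 = 7.
Iterating: 3, 2, 7, 11, 25, 47, 97, 191, 385, 767, so a_9 = 767.

767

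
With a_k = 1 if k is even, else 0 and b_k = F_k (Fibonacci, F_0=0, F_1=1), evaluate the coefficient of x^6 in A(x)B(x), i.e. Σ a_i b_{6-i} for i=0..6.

This is [x^6] in the product of the two ordinary generating functions.
Σ = 1·8 + 0·5 + 1·3 + 0·2 + 1·1 + 0·1 + 1·0 = 12.

12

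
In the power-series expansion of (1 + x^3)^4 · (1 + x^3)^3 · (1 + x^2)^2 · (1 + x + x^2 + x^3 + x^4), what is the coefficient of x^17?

203

(1 + x^3)^4 has coefficients 1,0,0,4,0,0,6,0,0,4,0,0,1 for degrees 0…12.
(1 + x^3)^3 has coefficients 1,0,0,3,0,0,3,0,0,1,0,0,0,0,0,0,0,0 for degrees 0…17.
Multiplying by (1 + x^2)^2 gives running coefficients 1,0,2,3,1,6,3,3,6,1,3,2,0,1,0,0,0,0 for degrees 0…17.
Finally multiplying by (1 + x + x^2 + x^3 + x^4), the product of all factors after the first has coefficients 1,1,3,6,7,12,15,16,19,19,16,15,12,7,6,3,1,1 for degrees 0…17.
[x^17] = 1·1 + 4·6 + 6·15 + 4·19 + 1·12 = 203.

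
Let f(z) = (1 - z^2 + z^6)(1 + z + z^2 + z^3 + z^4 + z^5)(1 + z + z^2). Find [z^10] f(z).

3

(1 - z^2 + z^6) has coefficients 1,0,-1,0,0,0,1 for degrees 0…6.
(1 + z + z^2 + z^3 + z^4 + z^5) has coefficients 1,1,1,1,1,1,0,0,0,0,0 for degrees 0…10.
Finally multiplying by (1 + z + z^2), the product of all factors after the first has coefficients 1,2,3,3,3,3,2,1,0,0,0 for degrees 0…10.
[z^10] = 1·0 − 1·0 + 1·3 = 3.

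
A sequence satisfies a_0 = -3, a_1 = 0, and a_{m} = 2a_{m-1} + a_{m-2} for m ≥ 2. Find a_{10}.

The ordinary generating function has denominator 1 - 2t - t^2.
Iterating the recurrence: a_0,…,a_{10} = -3, 0, -3, -6, -15, -36, -87, -210, -507, -1224, -2955.

-2955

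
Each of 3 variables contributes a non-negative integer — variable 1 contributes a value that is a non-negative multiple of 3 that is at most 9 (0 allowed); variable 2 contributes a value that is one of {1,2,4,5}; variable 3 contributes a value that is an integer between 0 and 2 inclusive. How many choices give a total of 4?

The generating function for the choices is (1 + q^3 + q^6 + q^9)·(q + q^2 + q^4 + q^5)·(1 + q + q^2); the count is [q^4].
(1 + q^3 + q^6 + q^9) has coefficients 1,0,0,1,0 for degrees 0…4.
(q + q^2 + q^4 + q^5) has coefficients 0,1,1,0,1 for degrees 0…4.
Finally multiplying by (1 + q + q^2), the product of all factors after the first has coefficients 0,1,2,2,2 for degrees 0…4.
[q^4] = 1·2 + 1·1 = 3.

3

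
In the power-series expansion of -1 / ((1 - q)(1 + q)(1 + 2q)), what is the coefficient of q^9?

The denominator gives the recurrence a_n = −2a_(n−1) + a_(n−2) + 2a_(n−3) for n ≥ 3; the numerator fixes a_0 = -1, a_1 = 2, a_2 = -5.
Iterating: -1, 2, -5, 10, -21, 42, -85, 170, -341, 682, so a_9 = 682.

682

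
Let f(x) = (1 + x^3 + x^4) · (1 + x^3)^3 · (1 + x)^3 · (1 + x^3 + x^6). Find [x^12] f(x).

46

(1 + x^3 + x^4) has coefficients 1,0,0,1,1 for degrees 0…4.
(1 + x^3)^3 has coefficients 1,0,0,3,0,0,3,0,0,1,0,0,0 for degrees 0…12.
Multiplying by (1 + x)^3 gives running coefficients 1,3,3,4,9,9,6,9,9,4,3,3,1 for degrees 0…12.
Finally multiplying by (1 + x^3 + x^6), the product of all factors after the first has coefficients 1,3,3,5,12,12,11,21,21,14,21,21,11 for degrees 0…12.
[x^12] = 1·11 + 1·14 + 1·21 = 46.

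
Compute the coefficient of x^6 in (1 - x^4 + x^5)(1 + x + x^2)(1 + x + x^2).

-1

(1 - x^4 + x^5) has coefficients 1,0,0,0,-1,1 for degrees 0…5.
(1 + x + x^2) has coefficients 1,1,1,0,0,0,0 for degrees 0…6.
Finally multiplying by (1 + x + x^2), the product of all factors after the first has coefficients 1,2,3,2,1,0,0 for degrees 0…6.
[x^6] = 1·0 − 1·3 + 1·2 = -1.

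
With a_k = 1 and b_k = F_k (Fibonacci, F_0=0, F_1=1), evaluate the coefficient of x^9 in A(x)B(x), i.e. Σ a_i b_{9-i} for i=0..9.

88

The convolution is the x^9 coefficient of A(x)B(x).
Σ = 1·34 + 1·21 + 1·13 + 1·8 + 1·5 + 1·3 + 1·2 + 1·1 + 1·1 + 1·0 = 88.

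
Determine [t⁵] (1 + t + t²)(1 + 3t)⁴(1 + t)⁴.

(1 + t + t²) has coefficients 1,1,1 for degrees 0…2.
(1 + 3t)⁴ has coefficients 1,12,54,108,81,0 for degrees 0…5.
Finally multiplying by (1 + t)⁴, the product of all factors after the first has coefficients 1,16,108,400,886,1200 for degrees 0…5.
[t⁵] = 1·1200 + 1·886 + 1·400 = 2486.

2486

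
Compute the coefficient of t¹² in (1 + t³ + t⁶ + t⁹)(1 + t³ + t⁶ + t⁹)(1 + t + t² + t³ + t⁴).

7

(1 + t³ + t⁶ + t⁹) has coefficients 1,0,0,1,0,0,1,0,0,1 for degrees 0…9.
(1 + t³ + t⁶ + t⁹) has coefficients 1,0,0,1,0,0,1,0,0,1,0,0,0 for degrees 0…12.
Finally multiplying by (1 + t + t² + t³ + t⁴), the product of all factors after the first has coefficients 1,1,1,2,2,1,2,2,1,2,2,1,1 for degrees 0…12.
[t¹²] = 1·1 + 1·2 + 1·2 + 1·2 = 7.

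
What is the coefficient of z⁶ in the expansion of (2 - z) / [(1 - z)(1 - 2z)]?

191

Partial fractions give a closed form: a_n = (-1)·1^n + (3)·2^n.
At n = 6: a_6 = 191.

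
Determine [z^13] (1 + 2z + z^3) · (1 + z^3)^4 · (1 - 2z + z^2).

-8

(1 + 2z + z^3) has coefficients 1,2,0,1 for degrees 0…3.
(1 + z^3)^4 has coefficients 1,0,0,4,0,0,6,0,0,4,0,0,1,0 for degrees 0…13.
Finally multiplying by (1 - 2z + z^2), the product of all factors after the first has coefficients 1,-2,1,4,-8,4,6,-12,6,4,-8,4,1,-2 for degrees 0…13.
[z^13] = 1·(-2) + 2·1 + 1·(-8) = -8.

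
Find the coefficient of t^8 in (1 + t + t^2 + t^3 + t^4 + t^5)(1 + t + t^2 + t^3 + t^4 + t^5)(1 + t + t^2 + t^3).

18

(1 + t + t^2 + t^3 + t^4 + t^5) has coefficients 1,1,1,1,1,1 for degrees 0…5.
(1 + t + t^2 + t^3 + t^4 + t^5) has coefficients 1,1,1,1,1,1,0,0,0 for degrees 0…8.
Finally multiplying by (1 + t + t^2 + t^3), the product of all factors after the first has coefficients 1,2,3,4,4,4,3,2,1 for degrees 0…8.
[t^8] = 1·1 + 1·2 + 1·3 + 1·4 + 1·4 + 1·4 = 18.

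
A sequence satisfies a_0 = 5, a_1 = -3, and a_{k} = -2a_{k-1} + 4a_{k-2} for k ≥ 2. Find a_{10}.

258560

The ordinary generating function has denominator 1 + 2t - 4t^2.
Iterating the recurrence: a_0,…,a_{10} = 5, -3, 26, -64, 232, -720, 2368, -7616, 24704, -79872, 258560.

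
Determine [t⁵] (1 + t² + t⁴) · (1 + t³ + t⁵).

2

(1 + t² + t⁴) has coefficients 1,0,1,0,1 for degrees 0…4.
(1 + t³ + t⁵) has coefficients 1,0,0,1,0,1 for degrees 0…5.
[t⁵] = 1·1 + 1·1 + 1·0 = 2.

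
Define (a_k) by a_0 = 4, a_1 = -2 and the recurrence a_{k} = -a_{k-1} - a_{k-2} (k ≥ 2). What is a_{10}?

The ordinary generating function has denominator 1 + z + z^2.
Iterating the recurrence: a_0,…,a_{10} = 4, -2, -2, 4, -2, -2, 4, -2, -2, 4, -2.

-2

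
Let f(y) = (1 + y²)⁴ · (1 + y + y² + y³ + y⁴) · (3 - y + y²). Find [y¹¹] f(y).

3

(1 + y²)⁴ has coefficients 1,0,4,0,6,0,4,0,1 for degrees 0…8.
(1 + y + y² + y³ + y⁴) has coefficients 1,1,1,1,1,0,0,0,0,0,0,0 for degrees 0…11.
Finally multiplying by (3 - y + y²), the product of all factors after the first has coefficients 3,2,3,3,3,0,1,0,0,0,0,0 for degrees 0…11.
[y¹¹] = 1·0 + 4·0 + 6·0 + 4·0 + 1·3 = 3.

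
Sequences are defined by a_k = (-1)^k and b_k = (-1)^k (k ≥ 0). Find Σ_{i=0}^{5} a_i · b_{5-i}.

Write out a_i and b_{5-i} for i = 0,…,5 and sum the products.
Σ = 1·(-1) − 1·1 + 1·(-1) − 1·1 + 1·(-1) − 1·1 = -6.

-6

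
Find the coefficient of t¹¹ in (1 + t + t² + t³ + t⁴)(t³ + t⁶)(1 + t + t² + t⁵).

(1 + t + t² + t³ + t⁴) has coefficients 1,1,1,1,1 for degrees 0…4.
(t³ + t⁶) has coefficients 0,0,0,1,0,0,1,0,0,0,0,0 for degrees 0…11.
Finally multiplying by (1 + t + t² + t⁵), the product of all factors after the first has coefficients 0,0,0,1,1,1,1,1,2,0,0,1 for degrees 0…11.
[t¹¹] = 1·1 + 1·0 + 1·0 + 1·2 + 1·1 = 4.

4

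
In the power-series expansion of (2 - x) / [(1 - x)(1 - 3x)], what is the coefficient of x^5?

Partial fractions give a closed form: a_n = (-1/2)·1^n + (5/2)·3^n.
At n = 5: a_5 = 607.

607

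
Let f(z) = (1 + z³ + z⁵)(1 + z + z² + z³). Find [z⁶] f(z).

2

(1 + z³ + z⁵) has coefficients 1,0,0,1,0,1 for degrees 0…5.
(1 + z + z² + z³) has coefficients 1,1,1,1,0,0,0 for degrees 0…6.
[z⁶] = 1·0 + 1·1 + 1·1 = 2.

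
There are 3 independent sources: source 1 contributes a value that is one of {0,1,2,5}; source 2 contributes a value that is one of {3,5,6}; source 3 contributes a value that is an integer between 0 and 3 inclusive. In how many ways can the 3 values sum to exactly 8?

8

The generating function for the choices is (1 + z + z² + z⁵)·(z³ + z⁵ + z⁶)·(1 + z + z² + z³); the count is [z⁸].
(1 + z + z² + z⁵) has coefficients 1,1,1,0,0,1 for degrees 0…5.
(z³ + z⁵ + z⁶) has coefficients 0,0,0,1,0,1,1,0,0 for degrees 0…8.
Finally multiplying by (1 + z + z² + z³), the product of all factors after the first has coefficients 0,0,0,1,1,2,3,2,2 for degrees 0…8.
[z⁸] = 1·2 + 1·2 + 1·3 + 1·1 = 8.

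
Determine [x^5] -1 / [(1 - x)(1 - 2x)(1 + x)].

-42

Partial fractions give a closed form: a_n = (1/2)·1^n + (-4/3)·2^n + (-1/6)·(-1)^n.
At n = 5: a_5 = -42.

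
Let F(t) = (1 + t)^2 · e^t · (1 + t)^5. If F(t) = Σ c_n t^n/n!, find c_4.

1961

The EGF product rule gives c_4 = Σ_{k_1+k_2+k_3=4} C(4; k_1,k_2,k_3) · ∏ g_i(k_i), where (1+t)^2 gives the falling factorial (2)_k; e^t gives (1)^k; (1+t)^5 gives the falling factorial (5)_k.
g_1(k) for k = 0…4: 1, 2, 2, 0, 0.
g_2(k) for k = 0…4: 1, 1, 1, 1, 1.
g_3(k) for k = 0…4: 1, 5, 20, 60, 120.
First combine the last two factors: h(k) = Σ_j C(k,j)·g_2(j)·g_3(k−j) for k = 0…4: 1, 6, 31, 136, 501.
c_4 = Σ_k C(4,k)·g_1(k)·h(4−k) = 1·1·501 + 4·2·136 + 6·2·31 = 501 + 1088 + 372 = 1961.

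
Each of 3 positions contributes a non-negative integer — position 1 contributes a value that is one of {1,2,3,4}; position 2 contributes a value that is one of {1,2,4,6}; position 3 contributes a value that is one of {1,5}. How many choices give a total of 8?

The generating function for the choices is (y + y^2 + y^3 + y^4)·(y + y^2 + y^4 + y^6)·(y + y^5); the count is [y^8].
(y + y^2 + y^3 + y^4) has coefficients 0,1,1,1,1 for degrees 0…4.
(y + y^2 + y^4 + y^6) has coefficients 0,1,1,0,1,0,1,0,0 for degrees 0…8.
Finally multiplying by (y + y^5), the product of all factors after the first has coefficients 0,0,1,1,0,1,1,2,0 for degrees 0…8.
[y^8] = 1·2 + 1·1 + 1·1 + 1·0 = 4.

4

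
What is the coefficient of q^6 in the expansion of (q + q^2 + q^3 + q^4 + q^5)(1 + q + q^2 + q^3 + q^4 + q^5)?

(q + q^2 + q^3 + q^4 + q^5) has coefficients 0,1,1,1,1,1 for degrees 0…5.
(1 + q + q^2 + q^3 + q^4 + q^5) has coefficients 1,1,1,1,1,1,0 for degrees 0…6.
[q^6] = 1·1 + 1·1 + 1·1 + 1·1 + 1·1 = 5.

5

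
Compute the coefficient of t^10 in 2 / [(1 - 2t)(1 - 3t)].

The denominator gives the recurrence a_n = 5a_(n−1) − 6a_(n−2) for n ≥ 2; the numerator fixes a_0 = 2, a_1 = 10.
Iterating: 2, 10, 38, 130, 422, 1330, 4118, 12610, 38342, 116050, 350198, so a_10 = 350198.

350198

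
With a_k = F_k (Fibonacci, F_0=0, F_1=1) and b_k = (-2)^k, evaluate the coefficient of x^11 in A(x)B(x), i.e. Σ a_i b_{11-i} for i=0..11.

The convolution is the t^11 coefficient of A(t)B(t).
Σ = 0·(-2048) + 1·1024 + 1·(-512) + 2·256 + 3·(-128) + 5·64 + 8·(-32) + 13·16 + 21·(-8) + 34·4 + 55·(-2) + 89·1 = 859.

859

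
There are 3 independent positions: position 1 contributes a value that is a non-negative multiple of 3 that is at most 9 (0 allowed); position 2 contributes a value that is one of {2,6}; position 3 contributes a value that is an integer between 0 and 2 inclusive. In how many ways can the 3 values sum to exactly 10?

2

The generating function for the choices is (1 + q^3 + q^6 + q^9)·(q^2 + q^6)·(1 + q + q^2); the count is [q^10].
(1 + q^3 + q^6 + q^9) has coefficients 1,0,0,1,0,0,1,0,0,1 for degrees 0…9.
(q^2 + q^6) has coefficients 0,0,1,0,0,0,1,0,0,0,0 for degrees 0…10.
Finally multiplying by (1 + q + q^2), the product of all factors after the first has coefficients 0,0,1,1,1,0,1,1,1,0,0 for degrees 0…10.
[q^10] = 1·0 + 1·1 + 1·1 + 1·0 = 2.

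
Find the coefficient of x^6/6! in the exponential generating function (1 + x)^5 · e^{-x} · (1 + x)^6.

100585

The EGF product rule gives c_6 = Σ_{k_1+k_2+k_3=6} C(6; k_1,k_2,k_3) · ∏ g_i(k_i), where (1+x)^5 gives the falling factorial (5)_k; e^{-x} gives (-1)^k; (1+x)^6 gives the falling factorial (6)_k.
g_1(k) for k = 0…6: 1, 5, 20, 60, 120, 120, 0.
g_2(k) for k = 0…6: 1, -1, 1, -1, 1, -1, 1.
g_3(k) for k = 0…6: 1, 6, 30, 120, 360, 720, 720.
First combine the last two factors: h(k) = Σ_j C(k,j)·g_2(j)·g_3(k−j) for k = 0…6: 1, 5, 19, 47, 37, -151, -185.
c_6 = Σ_k C(6,k)·g_1(k)·h(6−k) = 1·1·(-185) + 6·5·(-151) + 15·20·37 + 20·60·47 + 15·120·19 + 6·120·5 = −185 − 4530 + 11100 + 56400 + 34200 + 3600 = 100585.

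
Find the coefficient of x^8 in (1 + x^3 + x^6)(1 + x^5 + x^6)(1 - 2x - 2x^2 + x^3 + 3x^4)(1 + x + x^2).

-4

(1 + x^3 + x^6) has coefficients 1,0,0,1,0,0,1 for degrees 0…6.
(1 + x^5 + x^6) has coefficients 1,0,0,0,0,1,1,0,0 for degrees 0…8.
Multiplying by (1 - 2x - 2x^2 + x^3 + 3x^4) gives running coefficients 1,-2,-2,1,3,1,-1,-4,-1 for degrees 0…8.
Finally multiplying by (1 + x + x^2), the product of all factors after the first has coefficients 1,-1,-3,-3,2,5,3,-4,-6 for degrees 0…8.
[x^8] = 1·(-6) + 1·5 + 1·(-3) = -4.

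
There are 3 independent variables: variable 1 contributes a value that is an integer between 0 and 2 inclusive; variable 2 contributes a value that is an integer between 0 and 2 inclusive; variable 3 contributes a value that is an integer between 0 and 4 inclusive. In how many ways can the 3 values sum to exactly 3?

8

The generating function for the choices is (1 + q + q²)·(1 + q + q²)·(1 + q + q² + q³ + q⁴); the count is [q³].
(1 + q + q²) has coefficients 1,1,1 for degrees 0…2.
(1 + q + q²) has coefficients 1,1,1,0 for degrees 0…3.
Finally multiplying by (1 + q + q² + q³ + q⁴), the product of all factors after the first has coefficients 1,2,3,3 for degrees 0…3.
[q³] = 1·3 + 1·3 + 1·2 = 8.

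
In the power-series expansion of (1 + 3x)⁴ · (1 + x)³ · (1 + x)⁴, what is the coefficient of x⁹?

2511

(1 + 3x)⁴ has coefficients 1,12,54,108,81 for degrees 0…4.
(1 + x)³ has coefficients 1,3,3,1,0,0,0,0,0,0 for degrees 0…9.
Finally multiplying by (1 + x)⁴, the product of all factors after the first has coefficients 1,7,21,35,35,21,7,1,0,0 for degrees 0…9.
[x⁹] = 1·0 + 12·0 + 54·1 + 108·7 + 81·21 = 2511.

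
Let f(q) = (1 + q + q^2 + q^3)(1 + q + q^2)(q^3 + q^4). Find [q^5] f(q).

(1 + q + q^2 + q^3) has coefficients 1,1,1,1 for degrees 0…3.
(1 + q + q^2) has coefficients 1,1,1,0,0,0 for degrees 0…5.
Finally multiplying by (q^3 + q^4), the product of all factors after the first has coefficients 0,0,0,1,2,2 for degrees 0…5.
[q^5] = 1·2 + 1·2 + 1·1 + 1·0 = 5.

5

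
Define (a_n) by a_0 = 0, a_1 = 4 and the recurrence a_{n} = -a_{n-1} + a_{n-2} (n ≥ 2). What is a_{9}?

136

The ordinary generating function has denominator 1 + q - q^2.
Iterating the recurrence: a_0,…,a_{9} = 0, 4, -4, 8, -12, 20, -32, 52, -84, 136.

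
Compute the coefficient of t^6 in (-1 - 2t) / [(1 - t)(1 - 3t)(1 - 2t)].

Partial fractions give a closed form: a_n = (-3/2)·1^n + (-15/2)·3^n + (8)·2^n.
At n = 6: a_6 = -4957.

-4957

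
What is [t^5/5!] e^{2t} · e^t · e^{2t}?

The EGF product rule gives c_5 = Σ_{k_1+k_2+k_3=5} C(5; k_1,k_2,k_3) · ∏ g_i(k_i), where e^{2t} gives (2)^k; e^t gives (1)^k; e^{2t} gives (2)^k.
g_1(k) for k = 0…5: 1, 2, 4, 8, 16, 32.
g_2(k) for k = 0…5: 1, 1, 1, 1, 1, 1.
g_3(k) for k = 0…5: 1, 2, 4, 8, 16, 32.
First combine the last two factors: h(k) = Σ_j C(k,j)·g_2(j)·g_3(k−j) for k = 0…5: 1, 3, 9, 27, 81, 243.
c_5 = Σ_k C(5,k)·g_1(k)·h(5−k) = 1·1·243 + 5·2·81 + 10·4·27 + 10·8·9 + 5·16·3 + 1·32·1 = 243 + 810 + 1080 + 720 + 240 + 32 = 3125.

3125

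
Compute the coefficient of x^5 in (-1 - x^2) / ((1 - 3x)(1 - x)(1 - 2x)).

-1056

Partial fractions give a closed form: a_n = (-5)·3^n + (-1)·1^n + (5)·2^n.
At n = 5: a_5 = -1056.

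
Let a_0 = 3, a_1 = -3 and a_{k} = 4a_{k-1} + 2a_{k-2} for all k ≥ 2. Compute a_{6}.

-2616

The ordinary generating function has denominator 1 - 4q - 2q^2.
Iterating the recurrence: a_0,…,a_{6} = 3, -3, -6, -30, -132, -588, -2616.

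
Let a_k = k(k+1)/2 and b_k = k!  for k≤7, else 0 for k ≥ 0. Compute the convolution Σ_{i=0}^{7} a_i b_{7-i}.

The convolution is the x^7 coefficient of A(x)B(x).
Σ = 0·5040 + 1·720 + 3·120 + 6·24 + 10·6 + 15·2 + 21·1 + 28·1 = 1363.

1363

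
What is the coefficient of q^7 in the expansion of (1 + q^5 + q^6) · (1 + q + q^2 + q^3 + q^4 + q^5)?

2

(1 + q^5 + q^6) has coefficients 1,0,0,0,0,1,1 for degrees 0…6.
(1 + q + q^2 + q^3 + q^4 + q^5) has coefficients 1,1,1,1,1,1,0,0 for degrees 0…7.
[q^7] = 1·0 + 1·1 + 1·1 = 2.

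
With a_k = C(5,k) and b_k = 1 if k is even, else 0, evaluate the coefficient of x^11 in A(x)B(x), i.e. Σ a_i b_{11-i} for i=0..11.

The convolution is the t^11 coefficient of A(t)B(t).
Σ = 1·0 + 5·1 + 10·0 + 10·1 + 5·0 + 1·1 + 0·0 + 0·1 + 0·0 + 0·1 + 0·0 + 0·1 = 16.

16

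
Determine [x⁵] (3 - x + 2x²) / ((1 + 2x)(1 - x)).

-84

The denominator gives the recurrence a_n = −a_(n−1) + 2a_(n−2) for n ≥ 3; the numerator fixes a_0 = 3, a_1 = -4, a_2 = 12.
Iterating: 3, -4, 12, -20, 44, -84, so a_5 = -84.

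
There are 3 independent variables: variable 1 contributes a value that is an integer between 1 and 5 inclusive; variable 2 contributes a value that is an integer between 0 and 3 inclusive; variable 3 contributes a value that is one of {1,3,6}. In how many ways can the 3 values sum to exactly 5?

The generating function for the choices is (x + x² + x³ + x⁴ + x⁵)·(1 + x + x² + x³)·(x + x³ + x⁶); the count is [x⁵].
(x + x² + x³ + x⁴ + x⁵) has coefficients 0,1,1,1,1,1 for degrees 0…5.
(1 + x + x² + x³) has coefficients 1,1,1,1,0,0 for degrees 0…5.
Finally multiplying by (x + x³ + x⁶), the product of all factors after the first has coefficients 0,1,1,2,2,1 for degrees 0…5.
[x⁵] = 1·2 + 1·2 + 1·1 + 1·1 + 1·0 = 6.

6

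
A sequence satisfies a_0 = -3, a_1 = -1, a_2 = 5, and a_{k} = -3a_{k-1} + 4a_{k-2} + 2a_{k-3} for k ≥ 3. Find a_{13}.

The ordinary generating function has denominator 1 + 3y - 4y^2 - 2y^3.
Iterating the recurrence: a_0,…,a_{13} = -3, -1, 5, -25, 93, -369, 1429, -5577, 21709, -84577, 329413, -1283129, 4997885, -19467345.

-19467345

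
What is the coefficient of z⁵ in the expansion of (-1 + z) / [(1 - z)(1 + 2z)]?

Partial fractions give a closed form: a_n = (-1)·(-2)^n.
At n = 5: a_5 = 32.

32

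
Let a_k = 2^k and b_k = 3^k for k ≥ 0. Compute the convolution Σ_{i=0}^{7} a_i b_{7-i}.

Write out a_i and b_{7-i} for i = 0,…,7 and sum the products.
Σ = 1·2187 + 2·729 + 4·243 + 8·81 + 16·27 + 32·9 + 64·3 + 128·1 = 6305.

6305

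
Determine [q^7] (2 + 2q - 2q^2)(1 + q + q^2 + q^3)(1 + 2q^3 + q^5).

(2 + 2q - 2q^2) has coefficients 2,2,-2 for degrees 0…2.
(1 + q + q^2 + q^3) has coefficients 1,1,1,1,0,0,0,0 for degrees 0…7.
Finally multiplying by (1 + 2q^3 + q^5), the product of all factors after the first has coefficients 1,1,1,3,2,3,3,1 for degrees 0…7.
[q^7] = 2·1 + 2·3 − 2·3 = 2.

2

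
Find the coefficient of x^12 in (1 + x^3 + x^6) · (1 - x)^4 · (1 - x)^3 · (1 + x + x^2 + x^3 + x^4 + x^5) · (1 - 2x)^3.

181

(1 + x^3 + x^6) has coefficients 1,0,0,1,0,0,1 for degrees 0…6.
(1 - x)^4 has coefficients 1,-4,6,-4,1,0,0,0,0,0,0,0,0 for degrees 0…12.
Multiplying by (1 - x)^3 gives running coefficients 1,-7,21,-35,35,-21,7,-1,0,0,0,0,0 for degrees 0…12.
Multiplying by (1 + x + x^2 + x^3 + x^4 + x^5) gives running coefficients 1,-6,15,-20,15,-6,0,6,-15,20,-15,6,-1 for degrees 0…12.
Finally multiplying by (1 - 2x)^3, the product of all factors after the first has coefficients 1,-12,63,-190,363,-456,376,-186,-3,182,-363,456,-377 for degrees 0…12.
[x^12] = 1·(-377) + 1·182 + 1·376 = 181.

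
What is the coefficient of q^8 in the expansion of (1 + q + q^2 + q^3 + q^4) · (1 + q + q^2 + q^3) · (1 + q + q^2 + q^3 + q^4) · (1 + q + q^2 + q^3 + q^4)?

(1 + q + q^2 + q^3 + q^4) has coefficients 1,1,1,1,1 for degrees 0…4.
(1 + q + q^2 + q^3) has coefficients 1,1,1,1,0,0,0,0,0 for degrees 0…8.
Multiplying by (1 + q + q^2 + q^3 + q^4) gives running coefficients 1,2,3,4,4,3,2,1,0 for degrees 0…8.
Finally multiplying by (1 + q + q^2 + q^3 + q^4), the product of all factors after the first has coefficients 1,3,6,10,14,16,16,14,10 for degrees 0…8.
[q^8] = 1·10 + 1·14 + 1·16 + 1·16 + 1·14 = 70.

70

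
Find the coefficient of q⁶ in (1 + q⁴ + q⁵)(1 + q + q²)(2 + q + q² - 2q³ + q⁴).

8

(1 + q⁴ + q⁵) has coefficients 1,0,0,0,1,1 for degrees 0…5.
(1 + q + q²) has coefficients 1,1,1,0,0,0,0 for degrees 0…6.
Finally multiplying by (2 + q + q² - 2q³ + q⁴), the product of all factors after the first has coefficients 2,3,4,0,0,-1,1 for degrees 0…6.
[q⁶] = 1·1 + 1·4 + 1·3 = 8.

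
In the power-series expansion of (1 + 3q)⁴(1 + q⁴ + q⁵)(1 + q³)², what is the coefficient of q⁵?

(1 + 3q)⁴ has coefficients 1,12,54,108,81 for degrees 0…4.
(1 + q⁴ + q⁵) has coefficients 1,0,0,0,1,1 for degrees 0…5.
Finally multiplying by (1 + q³)², the product of all factors after the first has coefficients 1,0,0,2,1,1 for degrees 0…5.
[q⁵] = 1·1 + 12·1 + 54·2 + 108·0 + 81·0 = 121.

121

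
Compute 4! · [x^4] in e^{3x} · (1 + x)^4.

1473

The EGF product rule gives c_4 = Σ_{k_1+k_2=4} C(4; k_1,k_2) · ∏ g_i(k_i), where e^{3x} gives (3)^k; (1+x)^4 gives the falling factorial (4)_k.
g_1(k) for k = 0…4: 1, 3, 9, 27, 81.
g_2(k) for k = 0…4: 1, 4, 12, 24, 24.
c_4 = Σ_k C(4,k)·g_1(k)·g_2(4−k) = 1·1·24 + 4·3·24 + 6·9·12 + 4·27·4 + 1·81·1 = 24 + 288 + 648 + 432 + 81 = 1473.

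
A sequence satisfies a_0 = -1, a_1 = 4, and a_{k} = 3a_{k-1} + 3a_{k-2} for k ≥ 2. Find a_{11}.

The ordinary generating function has denominator 1 - 3x - 3x^2.
Iterating the recurrence: a_0,…,a_{11} = -1, 4, 9, 39, 144, 549, 2079, 7884, 29889, 113319, 429624, 1628829.

1628829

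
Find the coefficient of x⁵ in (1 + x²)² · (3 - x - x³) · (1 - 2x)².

(1 + x²)² has coefficients 1,0,2,0,1 for degrees 0…4.
(3 - x - x³) has coefficients 3,-1,0,-1,0,0 for degrees 0…5.
Finally multiplying by (1 - 2x)², the product of all factors after the first has coefficients 3,-13,16,-5,4,-4 for degrees 0…5.
[x⁵] = 1·(-4) + 2·(-5) + 1·(-13) = -27.

-27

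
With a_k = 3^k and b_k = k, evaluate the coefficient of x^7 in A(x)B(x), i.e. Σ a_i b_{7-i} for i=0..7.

This is [x^7] in the product of the two ordinary generating functions.
Σ = 1·7 + 3·6 + 9·5 + 27·4 + 81·3 + 243·2 + 729·1 + 2187·0 = 1636.

1636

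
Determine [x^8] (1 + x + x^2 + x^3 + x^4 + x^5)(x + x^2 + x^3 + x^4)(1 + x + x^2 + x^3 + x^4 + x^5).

(1 + x + x^2 + x^3 + x^4 + x^5) has coefficients 1,1,1,1,1,1 for degrees 0…5.
(x + x^2 + x^3 + x^4) has coefficients 0,1,1,1,1,0,0,0,0 for degrees 0…8.
Finally multiplying by (1 + x + x^2 + x^3 + x^4 + x^5), the product of all factors after the first has coefficients 0,1,2,3,4,4,4,3,2 for degrees 0…8.
[x^8] = 1·2 + 1·3 + 1·4 + 1·4 + 1·4 + 1·3 = 20.

20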